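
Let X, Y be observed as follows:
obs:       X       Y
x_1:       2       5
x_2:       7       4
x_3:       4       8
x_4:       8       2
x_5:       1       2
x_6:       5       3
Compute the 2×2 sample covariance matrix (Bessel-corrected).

Step 1 — column means:
  mean(X) = (2 + 7 + 4 + 8 + 1 + 5) / 6 = 27/6 = 4.5
  mean(Y) = (5 + 4 + 8 + 2 + 2 + 3) / 6 = 24/6 = 4

Step 2 — sample covariance S[i,j] = (1/(n-1)) · Σ_k (x_{k,i} - mean_i) · (x_{k,j} - mean_j), with n-1 = 5.
  S[X,X] = ((-2.5)·(-2.5) + (2.5)·(2.5) + (-0.5)·(-0.5) + (3.5)·(3.5) + (-3.5)·(-3.5) + (0.5)·(0.5)) / 5 = 37.5/5 = 7.5
  S[X,Y] = ((-2.5)·(1) + (2.5)·(0) + (-0.5)·(4) + (3.5)·(-2) + (-3.5)·(-2) + (0.5)·(-1)) / 5 = -5/5 = -1
  S[Y,Y] = ((1)·(1) + (0)·(0) + (4)·(4) + (-2)·(-2) + (-2)·(-2) + (-1)·(-1)) / 5 = 26/5 = 5.2

S is symmetric (S[j,i] = S[i,j]). Assembling:

S = [[7.5, -1],
 [-1, 5.2]]


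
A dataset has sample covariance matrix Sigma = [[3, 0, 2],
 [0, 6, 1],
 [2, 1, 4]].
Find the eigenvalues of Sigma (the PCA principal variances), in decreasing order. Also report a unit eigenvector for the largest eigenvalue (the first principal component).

Step 1 — characteristic polynomial p(λ) = det(λI - Sigma) = λ³ - tr·λ² + c_1·λ - det, where tr = trace, c_1 = sum of the principal 2×2 minors, det = det(Sigma):
  tr = 3 + 6 + 4 = 13,
  c_1 = (3·6 - (0)²) + (3·4 - (2)²) + (6·4 - (1)²) = 18 + 8 + 23 = 49,
  det = 3·(6·4 - (1)²) - (0)·((0)·4 - (1)·(2)) + (2)·((0)·(1) - 6·(2)) = 3·(23) - (0)·(-2) + (2)·(-12) = 45.
  So p(λ) = λ³ - 13λ² + 49λ - 45.
Step 2 — look for an integer root (rational root theorem: any rational root is an integer divisor of 45). Testing λ = 5:
  p(5) = 125 - 325 + 245 - 45 = 0  ✓
  Dividing out (λ - 5): p(λ) = (λ - 5)(λ² - 8λ + 9).
Step 3 — remaining eigenvalues from the quadratic λ² - 8λ + 9 = 0:
  Δ = 8² - 4·9 = 64 - 36 = 28,  λ = (8 ± √28)/2 = (8 ± 5.2915)/2 ≈ 6.6458 or 1.3542.
  Sorted: λ_1 = 6.6458,  λ_2 = 5,  λ_3 = 1.3542  (check: sum = 13 = tr ✓).

Step 4 — unit eigenvector for λ_1 ≈ 6.6458: v spans the null space of (Sigma - λ_1 I), whose rows are
  r_1 = (-3.6458, 0, 2),  r_2 = (0, -0.6458, 1),  r_3 = (2, 1, -2.6458).
  v is orthogonal to every row, so take v ∝ r_1 × r_2 = ((0)·(1) - (2)·(-0.6458), (2)·(0) - (-3.6458)·(1), (-3.6458)·(-0.6458) - (0)·(0)) ≈ (1.2915, 3.6458, 2.3542).
  Let u = (1.2915, 3.6458, 2.3542).
  ||u|| = √((1.2915)² + (3.6458)² + (2.3542)²) = √(20.502) ≈ 4.5279,  v_1 = u/||u|| ≈ (0.2852, 0.8052, 0.5199) (||v_1|| = 1).

λ_1 = 6.6458,  λ_2 = 5,  λ_3 = 1.3542;  v_1 ≈ (0.2852, 0.8052, 0.5199)


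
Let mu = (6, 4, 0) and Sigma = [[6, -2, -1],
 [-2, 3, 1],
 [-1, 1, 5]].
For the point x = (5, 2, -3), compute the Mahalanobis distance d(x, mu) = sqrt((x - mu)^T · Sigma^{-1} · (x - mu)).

Step 1 — centre the observation: (x - mu) = (-1, -2, -3).

Step 2 — invert Sigma (cofactor / det for 3×3, or solve directly):
  Sigma^{-1} = [[0.2154, 0.1385, 0.0154],
 [0.1385, 0.4462, -0.0615],
 [0.0154, -0.0615, 0.2154]].

Step 3 — form the quadratic (x - mu)^T · Sigma^{-1} · (x - mu):
  Sigma^{-1} · (x - mu) = (-0.5385, -0.8462, -0.5385).
  (x - mu)^T · [Sigma^{-1} · (x - mu)] = (-1)·(-0.5385) + (-2)·(-0.8462) + (-3)·(-0.5385) = 3.8462.

Step 4 — take square root: d = √(3.8462) ≈ 1.9612.

d(x, mu) = √(3.8462) ≈ 1.9612


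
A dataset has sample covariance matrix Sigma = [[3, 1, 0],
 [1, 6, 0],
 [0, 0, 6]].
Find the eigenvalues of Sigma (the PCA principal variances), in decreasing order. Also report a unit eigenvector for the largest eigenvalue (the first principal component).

Step 1 — characteristic polynomial p(λ) = det(λI - Sigma) = λ³ - tr·λ² + c_1·λ - det, where tr = trace, c_1 = sum of the principal 2×2 minors, det = det(Sigma):
  tr = 3 + 6 + 6 = 15,
  c_1 = (3·6 - (1)²) + (3·6 - (0)²) + (6·6 - (0)²) = 17 + 18 + 36 = 71,
  det = 3·(6·6 - (0)²) - (1)·((1)·6 - (0)·(0)) + (0)·((1)·(0) - 6·(0)) = 3·(36) - (1)·(6) + (0)·(0) = 102.
  So p(λ) = λ³ - 15λ² + 71λ - 102.
Step 2 — look for an integer root (rational root theorem: any rational root is an integer divisor of 102). Testing λ = 6:
  p(6) = 216 - 540 + 426 - 102 = 0  ✓
  Dividing out (λ - 6): p(λ) = (λ - 6)(λ² - 9λ + 17).
Step 3 — remaining eigenvalues from the quadratic λ² - 9λ + 17 = 0:
  Δ = 9² - 4·17 = 81 - 68 = 13,  λ = (9 ± √13)/2 = (9 ± 3.6056)/2 ≈ 6.3028 or 2.6972.
  Sorted: λ_1 = 6.3028,  λ_2 = 6,  λ_3 = 2.6972  (check: sum = 15 = tr ✓).

Step 4 — unit eigenvector for λ_1 ≈ 6.3028: v spans the null space of (Sigma - λ_1 I), whose rows are
  r_1 = (-3.3028, 1, 0),  r_2 = (1, -0.3028, 0),  r_3 = (0, 0, -0.3028).
  v is orthogonal to every row, so take v ∝ r_1 × r_3 = ((1)·(-0.3028) - (0)·(0), (0)·(0) - (-3.3028)·(-0.3028), (-3.3028)·(0) - (1)·(0)) ≈ (-0.3028, -1, 0).
  Rescale (multiply by -1 so the first nonzero entry is positive): u = (0.3028, 1, 0).
  ||u|| = √((0.3028)² + (1)² + (0)²) = √(1.0917) ≈ 1.0448,  v_1 = u/||u|| ≈ (0.2898, 0.9571, 0) (||v_1|| = 1).

λ_1 = 6.3028,  λ_2 = 6,  λ_3 = 2.6972;  v_1 ≈ (0.2898, 0.9571, 0)


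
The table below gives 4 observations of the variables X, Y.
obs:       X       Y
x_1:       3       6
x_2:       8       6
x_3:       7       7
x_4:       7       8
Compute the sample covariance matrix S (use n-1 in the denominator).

Step 1 — column means:
  mean(X) = (3 + 8 + 7 + 7) / 4 = 25/4 = 6.25
  mean(Y) = (6 + 6 + 7 + 8) / 4 = 27/4 = 6.75

Step 2 — sample covariance S[i,j] = (1/(n-1)) · Σ_k (x_{k,i} - mean_i) · (x_{k,j} - mean_j), with n-1 = 3.
  S[X,X] = ((-3.25)·(-3.25) + (1.75)·(1.75) + (0.75)·(0.75) + (0.75)·(0.75)) / 3 = 14.75/3 = 4.9167
  S[X,Y] = ((-3.25)·(-0.75) + (1.75)·(-0.75) + (0.75)·(0.25) + (0.75)·(1.25)) / 3 = 2.25/3 = 0.75
  S[Y,Y] = ((-0.75)·(-0.75) + (-0.75)·(-0.75) + (0.25)·(0.25) + (1.25)·(1.25)) / 3 = 2.75/3 = 0.9167

S is symmetric (S[j,i] = S[i,j]). Assembling:

S = [[4.9167, 0.75],
 [0.75, 0.9167]]


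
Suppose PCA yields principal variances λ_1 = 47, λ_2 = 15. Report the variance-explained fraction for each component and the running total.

Step 1 — total variance = trace(Sigma) = Σ λ_i = 47 + 15 = 62.

Step 2 — fraction explained by component i = λ_i / Σ λ:
  PC1: 47/62 = 0.7581
  PC2: 15/62 = 0.2419

Step 3 — cumulative fraction after k components = (λ_1 + ... + λ_k) / Σ λ:
  k = 1: 47/62 = 0.7581
  k = 2: (47 + 15)/62 = 62/62 = 1

Summary (fraction, with percent):

explained: PC1 0.7581 (75.81%), PC2 0.2419 (24.19%);  cumulative: 0.7581, 1


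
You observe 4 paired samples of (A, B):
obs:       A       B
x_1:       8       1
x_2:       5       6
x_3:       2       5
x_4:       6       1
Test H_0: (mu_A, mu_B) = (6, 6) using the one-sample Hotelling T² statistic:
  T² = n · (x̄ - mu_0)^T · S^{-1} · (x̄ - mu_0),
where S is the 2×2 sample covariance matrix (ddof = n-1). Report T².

Step 1 — sample mean vector:
  mean(A) = (8 + 5 + 2 + 6) / 4 = 21/4 = 5.25
  mean(B) = (1 + 6 + 5 + 1) / 4 = 13/4 = 3.25
  x̄ = (5.25, 3.25),  deviation x̄ - mu_0 = (5.25, 3.25) - (6, 6) = (-0.75, -2.75).

Step 2 — sample covariance matrix, S[i,j] = (1/(n-1)) · Σ_k (x_{k,i} - mean_i) · (x_{k,j} - mean_j), divisor n-1 = 3:
  S[A,A] = ((2.75)·(2.75) + (-0.25)·(-0.25) + (-3.25)·(-3.25) + (0.75)·(0.75)) / 3 = 18.75/3 = 6.25
  S[A,B] = ((2.75)·(-2.25) + (-0.25)·(2.75) + (-3.25)·(1.75) + (0.75)·(-2.25)) / 3 = -14.25/3 = -4.75
  S[B,B] = ((-2.25)·(-2.25) + (2.75)·(2.75) + (1.75)·(1.75) + (-2.25)·(-2.25)) / 3 = 20.75/3 = 6.9167
  S = [[6.25, -4.75],
 [-4.75, 6.9167]].

Step 3 — invert S. det(S) = 6.25·6.9167 - (-4.75)² = 20.6667.
  S^{-1} = (1/det) · [[d, -b], [-b, a]] = [[0.3347, 0.2298],
 [0.2298, 0.3024]].

Step 4 — quadratic form (x̄ - mu_0)^T · S^{-1} · (x̄ - mu_0):
  S^{-1} · (x̄ - mu_0) = (-0.8831, -1.004),
  (x̄ - mu_0)^T · [...] = (-0.75)·(-0.8831) + (-2.75)·(-1.004) = 3.4234.

Step 5 — scale by n: T² = 4 · 3.4234 = 13.6935.

T² ≈ 13.6935


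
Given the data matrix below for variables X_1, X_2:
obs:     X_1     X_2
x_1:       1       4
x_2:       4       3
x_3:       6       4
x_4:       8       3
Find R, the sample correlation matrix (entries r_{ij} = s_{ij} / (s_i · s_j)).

Step 1 — column means:
  mean(X_1) = (1 + 4 + 6 + 8) / 4 = 19/4 = 4.75
  mean(X_2) = (4 + 3 + 4 + 3) / 4 = 14/4 = 3.5

Step 2 — sample variances and covariances s[i,j] = (1/(n-1)) · Σ_k (x_{k,i} - mean_i) · (x_{k,j} - mean_j), with n-1 = 3:
  s[X_1,X_1] = ((-3.75)·(-3.75) + (-0.75)·(-0.75) + (1.25)·(1.25) + (3.25)·(3.25)) / 3 = 26.75/3 = 8.9167
  s[X_1,X_2] = ((-3.75)·(0.5) + (-0.75)·(-0.5) + (1.25)·(0.5) + (3.25)·(-0.5)) / 3 = -2.5/3 = -0.8333
  s[X_2,X_2] = ((0.5)·(0.5) + (-0.5)·(-0.5) + (0.5)·(0.5) + (-0.5)·(-0.5)) / 3 = 1/3 = 0.3333
  Sample standard deviations s_i = √(s[i,i]):
  s(X_1) = √(8.9167) = 2.9861
  s(X_2) = √(0.3333) = 0.5774

Step 3 — r_{ij} = s_{ij} / (s_i · s_j):
  r[X_1,X_1] = 1 (diagonal).
  r[X_1,X_2] = -0.8333 / (2.9861 · 0.5774) = -0.8333 / 1.724 = -0.4834
  r[X_2,X_2] = 1 (diagonal).

R is symmetric with unit diagonal. Assembling:

R = [[1, -0.4834],
 [-0.4834, 1]]


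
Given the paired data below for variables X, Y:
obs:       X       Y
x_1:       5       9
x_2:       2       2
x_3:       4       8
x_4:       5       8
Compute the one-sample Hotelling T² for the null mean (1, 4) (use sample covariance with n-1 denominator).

Step 1 — sample mean vector:
  mean(X) = (5 + 2 + 4 + 5) / 4 = 16/4 = 4
  mean(Y) = (9 + 2 + 8 + 8) / 4 = 27/4 = 6.75
  x̄ = (4, 6.75),  deviation x̄ - mu_0 = (4, 6.75) - (1, 4) = (3, 2.75).

Step 2 — sample covariance matrix, S[i,j] = (1/(n-1)) · Σ_k (x_{k,i} - mean_i) · (x_{k,j} - mean_j), divisor n-1 = 3:
  S[X,X] = ((1)·(1) + (-2)·(-2) + (0)·(0) + (1)·(1)) / 3 = 6/3 = 2
  S[X,Y] = ((1)·(2.25) + (-2)·(-4.75) + (0)·(1.25) + (1)·(1.25)) / 3 = 13/3 = 4.3333
  S[Y,Y] = ((2.25)·(2.25) + (-4.75)·(-4.75) + (1.25)·(1.25) + (1.25)·(1.25)) / 3 = 30.75/3 = 10.25
  S = [[2, 4.3333],
 [4.3333, 10.25]].

Step 3 — invert S. det(S) = 2·10.25 - (4.3333)² = 1.7222.
  S^{-1} = (1/det) · [[d, -b], [-b, a]] = [[5.9516, -2.5161],
 [-2.5161, 1.1613]].

Step 4 — quadratic form (x̄ - mu_0)^T · S^{-1} · (x̄ - mu_0):
  S^{-1} · (x̄ - mu_0) = (10.9355, -4.3548),
  (x̄ - mu_0)^T · [...] = (3)·(10.9355) + (2.75)·(-4.3548) = 20.8306.

Step 5 — scale by n: T² = 4 · 20.8306 = 83.3226.

T² ≈ 83.3226


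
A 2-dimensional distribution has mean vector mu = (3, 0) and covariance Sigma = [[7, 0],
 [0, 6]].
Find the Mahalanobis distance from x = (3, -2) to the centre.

Step 1 — centre the observation: (x - mu) = (0, -2).

Step 2 — invert Sigma. det(Sigma) = 7·6 - (0)² = 42.
  Sigma^{-1} = (1/det) · [[d, -b], [-b, a]] = [[0.1429, 0],
 [0, 0.1667]].

Step 3 — form the quadratic (x - mu)^T · Sigma^{-1} · (x - mu):
  Sigma^{-1} · (x - mu) = (0, -0.3333).
  (x - mu)^T · [Sigma^{-1} · (x - mu)] = (0)·(0) + (-2)·(-0.3333) = 0.6667.

Step 4 — take square root: d = √(0.6667) ≈ 0.8165.

d(x, mu) = √(0.6667) ≈ 0.8165


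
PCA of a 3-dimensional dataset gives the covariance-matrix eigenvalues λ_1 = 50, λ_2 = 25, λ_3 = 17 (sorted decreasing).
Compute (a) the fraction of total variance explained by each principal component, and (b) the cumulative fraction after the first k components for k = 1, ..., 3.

Step 1 — total variance = trace(Sigma) = Σ λ_i = 50 + 25 + 17 = 92.

Step 2 — fraction explained by component i = λ_i / Σ λ:
  PC1: 50/92 = 0.5435
  PC2: 25/92 = 0.2717
  PC3: 17/92 = 0.1848

Step 3 — cumulative fraction after k components = (λ_1 + ... + λ_k) / Σ λ:
  k = 1: 50/92 = 0.5435
  k = 2: (50 + 25)/92 = 75/92 = 0.8152
  k = 3: (50 + 25 + 17)/92 = 92/92 = 1

Summary (fraction, with percent):

explained: PC1 0.5435 (54.35%), PC2 0.2717 (27.17%), PC3 0.1848 (18.48%);  cumulative: 0.5435, 0.8152, 1


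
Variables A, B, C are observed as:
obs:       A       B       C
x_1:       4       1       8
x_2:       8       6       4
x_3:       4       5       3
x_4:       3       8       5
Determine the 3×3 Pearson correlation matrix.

Step 1 — column means:
  mean(A) = (4 + 8 + 4 + 3) / 4 = 19/4 = 4.75
  mean(B) = (1 + 6 + 5 + 8) / 4 = 20/4 = 5
  mean(C) = (8 + 4 + 3 + 5) / 4 = 20/4 = 5

Step 2 — sample variances and covariances s[i,j] = (1/(n-1)) · Σ_k (x_{k,i} - mean_i) · (x_{k,j} - mean_j), with n-1 = 3:
  s[A,A] = ((-0.75)·(-0.75) + (3.25)·(3.25) + (-0.75)·(-0.75) + (-1.75)·(-1.75)) / 3 = 14.75/3 = 4.9167
  s[A,B] = ((-0.75)·(-4) + (3.25)·(1) + (-0.75)·(0) + (-1.75)·(3)) / 3 = 1/3 = 0.3333
  s[A,C] = ((-0.75)·(3) + (3.25)·(-1) + (-0.75)·(-2) + (-1.75)·(0)) / 3 = -4/3 = -1.3333
  s[B,B] = ((-4)·(-4) + (1)·(1) + (0)·(0) + (3)·(3)) / 3 = 26/3 = 8.6667
  s[B,C] = ((-4)·(3) + (1)·(-1) + (0)·(-2) + (3)·(0)) / 3 = -13/3 = -4.3333
  s[C,C] = ((3)·(3) + (-1)·(-1) + (-2)·(-2) + (0)·(0)) / 3 = 14/3 = 4.6667
  Sample standard deviations s_i = √(s[i,i]):
  s(A) = √(4.9167) = 2.2174
  s(B) = √(8.6667) = 2.9439
  s(C) = √(4.6667) = 2.1602

Step 3 — r_{ij} = s_{ij} / (s_i · s_j):
  r[A,A] = 1 (diagonal).
  r[A,B] = 0.3333 / (2.2174 · 2.9439) = 0.3333 / 6.5277 = 0.0511
  r[A,C] = -1.3333 / (2.2174 · 2.1602) = -1.3333 / 4.79 = -0.2784
  r[B,B] = 1 (diagonal).
  r[B,C] = -4.3333 / (2.9439 · 2.1602) = -4.3333 / 6.3596 = -0.6814
  r[C,C] = 1 (diagonal).

R is symmetric with unit diagonal. Assembling:

R = [[1, 0.0511, -0.2784],
 [0.0511, 1, -0.6814],
 [-0.2784, -0.6814, 1]]


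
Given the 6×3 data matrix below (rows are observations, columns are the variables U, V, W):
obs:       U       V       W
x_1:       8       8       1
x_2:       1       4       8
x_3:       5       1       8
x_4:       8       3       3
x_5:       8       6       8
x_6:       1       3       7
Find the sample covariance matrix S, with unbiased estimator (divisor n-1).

Step 1 — column means:
  mean(U) = (8 + 1 + 5 + 8 + 8 + 1) / 6 = 31/6 = 5.1667
  mean(V) = (8 + 4 + 1 + 3 + 6 + 3) / 6 = 25/6 = 4.1667
  mean(W) = (1 + 8 + 8 + 3 + 8 + 7) / 6 = 35/6 = 5.8333

Step 2 — sample covariance S[i,j] = (1/(n-1)) · Σ_k (x_{k,i} - mean_i) · (x_{k,j} - mean_j), with n-1 = 5.
  S[U,U] = ((2.8333)·(2.8333) + (-4.1667)·(-4.1667) + (-0.1667)·(-0.1667) + (2.8333)·(2.8333) + (2.8333)·(2.8333) + (-4.1667)·(-4.1667)) / 5 = 58.8333/5 = 11.7667
  S[U,V] = ((2.8333)·(3.8333) + (-4.1667)·(-0.1667) + (-0.1667)·(-3.1667) + (2.8333)·(-1.1667) + (2.8333)·(1.8333) + (-4.1667)·(-1.1667)) / 5 = 18.8333/5 = 3.7667
  S[U,W] = ((2.8333)·(-4.8333) + (-4.1667)·(2.1667) + (-0.1667)·(2.1667) + (2.8333)·(-2.8333) + (2.8333)·(2.1667) + (-4.1667)·(1.1667)) / 5 = -29.8333/5 = -5.9667
  S[V,V] = ((3.8333)·(3.8333) + (-0.1667)·(-0.1667) + (-3.1667)·(-3.1667) + (-1.1667)·(-1.1667) + (1.8333)·(1.8333) + (-1.1667)·(-1.1667)) / 5 = 30.8333/5 = 6.1667
  S[V,W] = ((3.8333)·(-4.8333) + (-0.1667)·(2.1667) + (-3.1667)·(2.1667) + (-1.1667)·(-2.8333) + (1.8333)·(2.1667) + (-1.1667)·(1.1667)) / 5 = -19.8333/5 = -3.9667
  S[W,W] = ((-4.8333)·(-4.8333) + (2.1667)·(2.1667) + (2.1667)·(2.1667) + (-2.8333)·(-2.8333) + (2.1667)·(2.1667) + (1.1667)·(1.1667)) / 5 = 46.8333/5 = 9.3667

S is symmetric (S[j,i] = S[i,j]). Assembling:

S = [[11.7667, 3.7667, -5.9667],
 [3.7667, 6.1667, -3.9667],
 [-5.9667, -3.9667, 9.3667]]


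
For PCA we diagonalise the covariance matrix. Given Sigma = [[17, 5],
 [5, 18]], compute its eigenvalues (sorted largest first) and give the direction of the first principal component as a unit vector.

Step 1 — characteristic polynomial of 2×2 Sigma:
  det(Sigma - λI) = λ² - trace · λ + det = 0.
  trace = 17 + 18 = 35, det = 17·18 - (5)² = 281.
Step 2 — discriminant:
  Δ = trace² - 4·det = 1225 - 1124 = 101.
Step 3 — eigenvalues:
  λ = (trace ± √Δ)/2 = (35 ± 10.0499)/2,
  λ_1 = 22.5249,  λ_2 = 12.4751.

Step 4 — unit eigenvector for λ_1: solve (Sigma - λ_1 I)v = 0. First row:
  (17 - 22.5249)·v_x + (5)·v_y = 0, i.e. (-5.5249)·v_x + (5)·v_y = 0,
  so v ∝ (b, λ_1 - a) = (5, 5.5249) = u.
  ||u|| = √((5)² + (5.5249)²) = √(55.5249) ≈ 7.4515,
  v_1 = u/||u|| ≈ (0.671, 0.7415) (||v_1|| = 1).

λ_1 = 22.5249,  λ_2 = 12.4751;  v_1 ≈ (0.671, 0.7415)


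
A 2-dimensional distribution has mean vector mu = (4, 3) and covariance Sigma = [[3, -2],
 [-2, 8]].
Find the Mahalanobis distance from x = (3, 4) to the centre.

Step 1 — centre the observation: (x - mu) = (-1, 1).

Step 2 — invert Sigma. det(Sigma) = 3·8 - (-2)² = 20.
  Sigma^{-1} = (1/det) · [[d, -b], [-b, a]] = [[0.4, 0.1],
 [0.1, 0.15]].

Step 3 — form the quadratic (x - mu)^T · Sigma^{-1} · (x - mu):
  Sigma^{-1} · (x - mu) = (-0.3, 0.05).
  (x - mu)^T · [Sigma^{-1} · (x - mu)] = (-1)·(-0.3) + (1)·(0.05) = 0.35.

Step 4 — take square root: d = √(0.35) ≈ 0.5916.

d(x, mu) = √(0.35) ≈ 0.5916


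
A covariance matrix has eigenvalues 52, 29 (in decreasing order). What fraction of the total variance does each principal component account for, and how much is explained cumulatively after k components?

Step 1 — total variance = trace(Sigma) = Σ λ_i = 52 + 29 = 81.

Step 2 — fraction explained by component i = λ_i / Σ λ:
  PC1: 52/81 = 0.642
  PC2: 29/81 = 0.358

Step 3 — cumulative fraction after k components = (λ_1 + ... + λ_k) / Σ λ:
  k = 1: 52/81 = 0.642
  k = 2: (52 + 29)/81 = 81/81 = 1

Summary (fraction, with percent):

explained: PC1 0.642 (64.2%), PC2 0.358 (35.8%);  cumulative: 0.642, 1


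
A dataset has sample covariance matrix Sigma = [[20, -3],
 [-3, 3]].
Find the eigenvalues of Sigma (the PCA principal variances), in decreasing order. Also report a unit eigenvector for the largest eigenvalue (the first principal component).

Step 1 — characteristic polynomial of 2×2 Sigma:
  det(Sigma - λI) = λ² - trace · λ + det = 0.
  trace = 20 + 3 = 23, det = 20·3 - (-3)² = 51.
Step 2 — discriminant:
  Δ = trace² - 4·det = 529 - 204 = 325.
Step 3 — eigenvalues:
  λ = (trace ± √Δ)/2 = (23 ± 18.0278)/2,
  λ_1 = 20.5139,  λ_2 = 2.4861.

Step 4 — unit eigenvector for λ_1: solve (Sigma - λ_1 I)v = 0. First row:
  (20 - 20.5139)·v_x + (-3)·v_y = 0, i.e. (-0.5139)·v_x + (-3)·v_y = 0,
  so v ∝ (b, λ_1 - a) = (-3, 0.5139); multiply by -1 so the first entry is positive: u = (3, -0.5139).
  ||u|| = √((3)² + (-0.5139)²) = √(9.2641) ≈ 3.0437,
  v_1 = u/||u|| ≈ (0.9856, -0.1688) (||v_1|| = 1).

λ_1 = 20.5139,  λ_2 = 2.4861;  v_1 ≈ (0.9856, -0.1688)


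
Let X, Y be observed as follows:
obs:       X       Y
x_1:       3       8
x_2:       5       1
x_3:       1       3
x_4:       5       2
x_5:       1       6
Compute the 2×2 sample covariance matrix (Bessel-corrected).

Step 1 — column means:
  mean(X) = (3 + 5 + 1 + 5 + 1) / 5 = 15/5 = 3
  mean(Y) = (8 + 1 + 3 + 2 + 6) / 5 = 20/5 = 4

Step 2 — sample covariance S[i,j] = (1/(n-1)) · Σ_k (x_{k,i} - mean_i) · (x_{k,j} - mean_j), with n-1 = 4.
  S[X,X] = ((0)·(0) + (2)·(2) + (-2)·(-2) + (2)·(2) + (-2)·(-2)) / 4 = 16/4 = 4
  S[X,Y] = ((0)·(4) + (2)·(-3) + (-2)·(-1) + (2)·(-2) + (-2)·(2)) / 4 = -12/4 = -3
  S[Y,Y] = ((4)·(4) + (-3)·(-3) + (-1)·(-1) + (-2)·(-2) + (2)·(2)) / 4 = 34/4 = 8.5

S is symmetric (S[j,i] = S[i,j]). Assembling:

S = [[4, -3],
 [-3, 8.5]]


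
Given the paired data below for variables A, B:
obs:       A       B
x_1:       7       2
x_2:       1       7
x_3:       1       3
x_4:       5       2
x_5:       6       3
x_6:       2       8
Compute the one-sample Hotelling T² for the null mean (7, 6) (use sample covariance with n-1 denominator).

Step 1 — sample mean vector:
  mean(A) = (7 + 1 + 1 + 5 + 6 + 2) / 6 = 22/6 = 3.6667
  mean(B) = (2 + 7 + 3 + 2 + 3 + 8) / 6 = 25/6 = 4.1667
  x̄ = (3.6667, 4.1667),  deviation x̄ - mu_0 = (3.6667, 4.1667) - (7, 6) = (-3.3333, -1.8333).

Step 2 — sample covariance matrix, S[i,j] = (1/(n-1)) · Σ_k (x_{k,i} - mean_i) · (x_{k,j} - mean_j), divisor n-1 = 5:
  S[A,A] = ((3.3333)·(3.3333) + (-2.6667)·(-2.6667) + (-2.6667)·(-2.6667) + (1.3333)·(1.3333) + (2.3333)·(2.3333) + (-1.6667)·(-1.6667)) / 5 = 35.3333/5 = 7.0667
  S[A,B] = ((3.3333)·(-2.1667) + (-2.6667)·(2.8333) + (-2.6667)·(-1.1667) + (1.3333)·(-2.1667) + (2.3333)·(-1.1667) + (-1.6667)·(3.8333)) / 5 = -23.6667/5 = -4.7333
  S[B,B] = ((-2.1667)·(-2.1667) + (2.8333)·(2.8333) + (-1.1667)·(-1.1667) + (-2.1667)·(-2.1667) + (-1.1667)·(-1.1667) + (3.8333)·(3.8333)) / 5 = 34.8333/5 = 6.9667
  S = [[7.0667, -4.7333],
 [-4.7333, 6.9667]].

Step 3 — invert S. det(S) = 7.0667·6.9667 - (-4.7333)² = 26.8267.
  S^{-1} = (1/det) · [[d, -b], [-b, a]] = [[0.2597, 0.1764],
 [0.1764, 0.2634]].

Step 4 — quadratic form (x̄ - mu_0)^T · S^{-1} · (x̄ - mu_0):
  S^{-1} · (x̄ - mu_0) = (-1.1891, -1.0711),
  (x̄ - mu_0)^T · [...] = (-3.3333)·(-1.1891) + (-1.8333)·(-1.0711) = 5.9274.

Step 5 — scale by n: T² = 6 · 5.9274 = 35.5641.

T² ≈ 35.5641


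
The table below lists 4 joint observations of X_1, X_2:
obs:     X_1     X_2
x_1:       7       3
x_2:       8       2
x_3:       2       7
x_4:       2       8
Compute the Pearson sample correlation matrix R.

Step 1 — column means:
  mean(X_1) = (7 + 8 + 2 + 2) / 4 = 19/4 = 4.75
  mean(X_2) = (3 + 2 + 7 + 8) / 4 = 20/4 = 5

Step 2 — sample variances and covariances s[i,j] = (1/(n-1)) · Σ_k (x_{k,i} - mean_i) · (x_{k,j} - mean_j), with n-1 = 3:
  s[X_1,X_1] = ((2.25)·(2.25) + (3.25)·(3.25) + (-2.75)·(-2.75) + (-2.75)·(-2.75)) / 3 = 30.75/3 = 10.25
  s[X_1,X_2] = ((2.25)·(-2) + (3.25)·(-3) + (-2.75)·(2) + (-2.75)·(3)) / 3 = -28/3 = -9.3333
  s[X_2,X_2] = ((-2)·(-2) + (-3)·(-3) + (2)·(2) + (3)·(3)) / 3 = 26/3 = 8.6667
  Sample standard deviations s_i = √(s[i,i]):
  s(X_1) = √(10.25) = 3.2016
  s(X_2) = √(8.6667) = 2.9439

Step 3 — r_{ij} = s_{ij} / (s_i · s_j):
  r[X_1,X_1] = 1 (diagonal).
  r[X_1,X_2] = -9.3333 / (3.2016 · 2.9439) = -9.3333 / 9.4251 = -0.9903
  r[X_2,X_2] = 1 (diagonal).

R is symmetric with unit diagonal. Assembling:

R = [[1, -0.9903],
 [-0.9903, 1]]


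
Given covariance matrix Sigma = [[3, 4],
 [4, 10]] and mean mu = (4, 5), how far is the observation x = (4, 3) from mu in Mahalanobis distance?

Step 1 — centre the observation: (x - mu) = (0, -2).

Step 2 — invert Sigma. det(Sigma) = 3·10 - (4)² = 14.
  Sigma^{-1} = (1/det) · [[d, -b], [-b, a]] = [[0.7143, -0.2857],
 [-0.2857, 0.2143]].

Step 3 — form the quadratic (x - mu)^T · Sigma^{-1} · (x - mu):
  Sigma^{-1} · (x - mu) = (0.5714, -0.4286).
  (x - mu)^T · [Sigma^{-1} · (x - mu)] = (0)·(0.5714) + (-2)·(-0.4286) = 0.8571.

Step 4 — take square root: d = √(0.8571) ≈ 0.9258.

d(x, mu) = √(0.8571) ≈ 0.9258


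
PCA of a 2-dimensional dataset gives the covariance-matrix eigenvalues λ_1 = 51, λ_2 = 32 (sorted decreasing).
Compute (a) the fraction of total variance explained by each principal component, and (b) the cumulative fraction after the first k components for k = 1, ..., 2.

Step 1 — total variance = trace(Sigma) = Σ λ_i = 51 + 32 = 83.

Step 2 — fraction explained by component i = λ_i / Σ λ:
  PC1: 51/83 = 0.6145
  PC2: 32/83 = 0.3855

Step 3 — cumulative fraction after k components = (λ_1 + ... + λ_k) / Σ λ:
  k = 1: 51/83 = 0.6145
  k = 2: (51 + 32)/83 = 83/83 = 1

Summary (fraction, with percent):

explained: PC1 0.6145 (61.45%), PC2 0.3855 (38.55%);  cumulative: 0.6145, 1


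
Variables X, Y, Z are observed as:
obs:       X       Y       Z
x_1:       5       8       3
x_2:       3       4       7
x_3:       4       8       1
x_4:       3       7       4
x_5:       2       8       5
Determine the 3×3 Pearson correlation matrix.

Step 1 — column means:
  mean(X) = (5 + 3 + 4 + 3 + 2) / 5 = 17/5 = 3.4
  mean(Y) = (8 + 4 + 8 + 7 + 8) / 5 = 35/5 = 7
  mean(Z) = (3 + 7 + 1 + 4 + 5) / 5 = 20/5 = 4

Step 2 — sample variances and covariances s[i,j] = (1/(n-1)) · Σ_k (x_{k,i} - mean_i) · (x_{k,j} - mean_j), with n-1 = 4:
  s[X,X] = ((1.6)·(1.6) + (-0.4)·(-0.4) + (0.6)·(0.6) + (-0.4)·(-0.4) + (-1.4)·(-1.4)) / 4 = 5.2/4 = 1.3
  s[X,Y] = ((1.6)·(1) + (-0.4)·(-3) + (0.6)·(1) + (-0.4)·(0) + (-1.4)·(1)) / 4 = 2/4 = 0.5
  s[X,Z] = ((1.6)·(-1) + (-0.4)·(3) + (0.6)·(-3) + (-0.4)·(0) + (-1.4)·(1)) / 4 = -6/4 = -1.5
  s[Y,Y] = ((1)·(1) + (-3)·(-3) + (1)·(1) + (0)·(0) + (1)·(1)) / 4 = 12/4 = 3
  s[Y,Z] = ((1)·(-1) + (-3)·(3) + (1)·(-3) + (0)·(0) + (1)·(1)) / 4 = -12/4 = -3
  s[Z,Z] = ((-1)·(-1) + (3)·(3) + (-3)·(-3) + (0)·(0) + (1)·(1)) / 4 = 20/4 = 5
  Sample standard deviations s_i = √(s[i,i]):
  s(X) = √(1.3) = 1.1402
  s(Y) = √(3) = 1.7321
  s(Z) = √(5) = 2.2361

Step 3 — r_{ij} = s_{ij} / (s_i · s_j):
  r[X,X] = 1 (diagonal).
  r[X,Y] = 0.5 / (1.1402 · 1.7321) = 0.5 / 1.9748 = 0.2532
  r[X,Z] = -1.5 / (1.1402 · 2.2361) = -1.5 / 2.5495 = -0.5883
  r[Y,Y] = 1 (diagonal).
  r[Y,Z] = -3 / (1.7321 · 2.2361) = -3 / 3.873 = -0.7746
  r[Z,Z] = 1 (diagonal).

R is symmetric with unit diagonal. Assembling:

R = [[1, 0.2532, -0.5883],
 [0.2532, 1, -0.7746],
 [-0.5883, -0.7746, 1]]


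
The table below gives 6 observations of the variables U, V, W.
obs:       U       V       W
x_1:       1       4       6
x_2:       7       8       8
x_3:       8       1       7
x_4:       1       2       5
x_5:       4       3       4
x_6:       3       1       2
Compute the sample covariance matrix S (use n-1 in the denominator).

Step 1 — column means:
  mean(U) = (1 + 7 + 8 + 1 + 4 + 3) / 6 = 24/6 = 4
  mean(V) = (4 + 8 + 1 + 2 + 3 + 1) / 6 = 19/6 = 3.1667
  mean(W) = (6 + 8 + 7 + 5 + 4 + 2) / 6 = 32/6 = 5.3333

Step 2 — sample covariance S[i,j] = (1/(n-1)) · Σ_k (x_{k,i} - mean_i) · (x_{k,j} - mean_j), with n-1 = 5.
  S[U,U] = ((-3)·(-3) + (3)·(3) + (4)·(4) + (-3)·(-3) + (0)·(0) + (-1)·(-1)) / 5 = 44/5 = 8.8
  S[U,V] = ((-3)·(0.8333) + (3)·(4.8333) + (4)·(-2.1667) + (-3)·(-1.1667) + (0)·(-0.1667) + (-1)·(-2.1667)) / 5 = 9/5 = 1.8
  S[U,W] = ((-3)·(0.6667) + (3)·(2.6667) + (4)·(1.6667) + (-3)·(-0.3333) + (0)·(-1.3333) + (-1)·(-3.3333)) / 5 = 17/5 = 3.4
  S[V,V] = ((0.8333)·(0.8333) + (4.8333)·(4.8333) + (-2.1667)·(-2.1667) + (-1.1667)·(-1.1667) + (-0.1667)·(-0.1667) + (-2.1667)·(-2.1667)) / 5 = 34.8333/5 = 6.9667
  S[V,W] = ((0.8333)·(0.6667) + (4.8333)·(2.6667) + (-2.1667)·(1.6667) + (-1.1667)·(-0.3333) + (-0.1667)·(-1.3333) + (-2.1667)·(-3.3333)) / 5 = 17.6667/5 = 3.5333
  S[W,W] = ((0.6667)·(0.6667) + (2.6667)·(2.6667) + (1.6667)·(1.6667) + (-0.3333)·(-0.3333) + (-1.3333)·(-1.3333) + (-3.3333)·(-3.3333)) / 5 = 23.3333/5 = 4.6667

S is symmetric (S[j,i] = S[i,j]). Assembling:

S = [[8.8, 1.8, 3.4],
 [1.8, 6.9667, 3.5333],
 [3.4, 3.5333, 4.6667]]


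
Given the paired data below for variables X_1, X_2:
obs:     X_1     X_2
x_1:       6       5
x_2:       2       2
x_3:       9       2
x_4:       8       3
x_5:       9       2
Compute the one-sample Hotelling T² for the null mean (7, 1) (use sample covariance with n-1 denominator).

Step 1 — sample mean vector:
  mean(X_1) = (6 + 2 + 9 + 8 + 9) / 5 = 34/5 = 6.8
  mean(X_2) = (5 + 2 + 2 + 3 + 2) / 5 = 14/5 = 2.8
  x̄ = (6.8, 2.8),  deviation x̄ - mu_0 = (6.8, 2.8) - (7, 1) = (-0.2, 1.8).

Step 2 — sample covariance matrix, S[i,j] = (1/(n-1)) · Σ_k (x_{k,i} - mean_i) · (x_{k,j} - mean_j), divisor n-1 = 4:
  S[X_1,X_1] = ((-0.8)·(-0.8) + (-4.8)·(-4.8) + (2.2)·(2.2) + (1.2)·(1.2) + (2.2)·(2.2)) / 4 = 34.8/4 = 8.7
  S[X_1,X_2] = ((-0.8)·(2.2) + (-4.8)·(-0.8) + (2.2)·(-0.8) + (1.2)·(0.2) + (2.2)·(-0.8)) / 4 = -1.2/4 = -0.3
  S[X_2,X_2] = ((2.2)·(2.2) + (-0.8)·(-0.8) + (-0.8)·(-0.8) + (0.2)·(0.2) + (-0.8)·(-0.8)) / 4 = 6.8/4 = 1.7
  S = [[8.7, -0.3],
 [-0.3, 1.7]].

Step 3 — invert S. det(S) = 8.7·1.7 - (-0.3)² = 14.7.
  S^{-1} = (1/det) · [[d, -b], [-b, a]] = [[0.1156, 0.0204],
 [0.0204, 0.5918]].

Step 4 — quadratic form (x̄ - mu_0)^T · S^{-1} · (x̄ - mu_0):
  S^{-1} · (x̄ - mu_0) = (0.0136, 1.0612),
  (x̄ - mu_0)^T · [...] = (-0.2)·(0.0136) + (1.8)·(1.0612) = 1.9075.

Step 5 — scale by n: T² = 5 · 1.9075 = 9.5374.

T² ≈ 9.5374


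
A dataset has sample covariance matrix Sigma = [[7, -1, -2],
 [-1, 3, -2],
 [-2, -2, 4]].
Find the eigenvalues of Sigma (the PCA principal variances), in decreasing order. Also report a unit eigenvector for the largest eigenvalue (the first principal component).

Step 1 — characteristic polynomial p(λ) = det(λI - Sigma) = λ³ - tr·λ² + c_1·λ - det, where tr = trace, c_1 = sum of the principal 2×2 minors, det = det(Sigma):
  tr = 7 + 3 + 4 = 14,
  c_1 = (7·3 - (-1)²) + (7·4 - (-2)²) + (3·4 - (-2)²) = 20 + 24 + 8 = 52,
  det = 7·(3·4 - (-2)²) - (-1)·((-1)·4 - (-2)·(-2)) + (-2)·((-1)·(-2) - 3·(-2)) = 7·(8) - (-1)·(-8) + (-2)·(8) = 32.
  So p(λ) = λ³ - 14λ² + 52λ - 32.
Step 2 — look for an integer root (rational root theorem: any rational root is an integer divisor of 32). Testing λ = 8:
  p(8) = 512 - 896 + 416 - 32 = 0  ✓
  Dividing out (λ - 8): p(λ) = (λ - 8)(λ² - 6λ + 4).
Step 3 — remaining eigenvalues from the quadratic λ² - 6λ + 4 = 0:
  Δ = 6² - 4·4 = 36 - 16 = 20,  λ = (6 ± √20)/2 = (6 ± 4.4721)/2 ≈ 5.2361 or 0.7639.
  Sorted: λ_1 = 8,  λ_2 = 5.2361,  λ_3 = 0.7639  (check: sum = 14 = tr ✓).

Step 4 — unit eigenvector for λ_1 = 8: v spans the null space of (Sigma - λ_1 I), whose rows are
  r_1 = (-1, -1, -2),  r_2 = (-1, -5, -2),  r_3 = (-2, -2, -4).
  v is orthogonal to every row, so take v ∝ r_1 × r_2 = ((-1)·(-2) - (-2)·(-5), (-2)·(-1) - (-1)·(-2), (-1)·(-5) - (-1)·(-1)) = (-8, 0, 4).
  Rescale (divide by 4; multiply by -1 so the first nonzero entry is positive): u = (2, 0, -1).
  ||u|| = √((2)² + (0)² + (-1)²) = √(5) ≈ 2.2361,  v_1 = u/||u|| ≈ (0.8944, 0, -0.4472) (||v_1|| = 1).

λ_1 = 8,  λ_2 = 5.2361,  λ_3 = 0.7639;  v_1 ≈ (0.8944, 0, -0.4472)


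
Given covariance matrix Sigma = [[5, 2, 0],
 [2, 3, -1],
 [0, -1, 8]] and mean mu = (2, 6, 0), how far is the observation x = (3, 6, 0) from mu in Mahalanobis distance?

Step 1 — centre the observation: (x - mu) = (1, 0, 0).

Step 2 — invert Sigma (cofactor / det for 3×3, or solve directly):
  Sigma^{-1} = [[0.2771, -0.1928, -0.0241],
 [-0.1928, 0.4819, 0.0602],
 [-0.0241, 0.0602, 0.1325]].

Step 3 — form the quadratic (x - mu)^T · Sigma^{-1} · (x - mu):
  Sigma^{-1} · (x - mu) = (0.2771, -0.1928, -0.0241).
  (x - mu)^T · [Sigma^{-1} · (x - mu)] = (1)·(0.2771) + (0)·(-0.1928) + (0)·(-0.0241) = 0.2771.

Step 4 — take square root: d = √(0.2771) ≈ 0.5264.

d(x, mu) = √(0.2771) ≈ 0.5264


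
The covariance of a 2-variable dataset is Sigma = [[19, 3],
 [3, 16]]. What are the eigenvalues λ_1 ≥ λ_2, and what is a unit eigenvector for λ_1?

Step 1 — characteristic polynomial of 2×2 Sigma:
  det(Sigma - λI) = λ² - trace · λ + det = 0.
  trace = 19 + 16 = 35, det = 19·16 - (3)² = 295.
Step 2 — discriminant:
  Δ = trace² - 4·det = 1225 - 1180 = 45.
Step 3 — eigenvalues:
  λ = (trace ± √Δ)/2 = (35 ± 6.7082)/2,
  λ_1 = 20.8541,  λ_2 = 14.1459.

Step 4 — unit eigenvector for λ_1: solve (Sigma - λ_1 I)v = 0. First row:
  (19 - 20.8541)·v_x + (3)·v_y = 0, i.e. (-1.8541)·v_x + (3)·v_y = 0,
  so v ∝ (b, λ_1 - a) = (3, 1.8541) = u.
  ||u|| = √((3)² + (1.8541)²) = √(12.4377) ≈ 3.5267,
  v_1 = u/||u|| ≈ (0.8507, 0.5257) (||v_1|| = 1).

λ_1 = 20.8541,  λ_2 = 14.1459;  v_1 ≈ (0.8507, 0.5257)


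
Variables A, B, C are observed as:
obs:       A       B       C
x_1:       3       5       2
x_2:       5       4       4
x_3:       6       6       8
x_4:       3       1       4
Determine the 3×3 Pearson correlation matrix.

Step 1 — column means:
  mean(A) = (3 + 5 + 6 + 3) / 4 = 17/4 = 4.25
  mean(B) = (5 + 4 + 6 + 1) / 4 = 16/4 = 4
  mean(C) = (2 + 4 + 8 + 4) / 4 = 18/4 = 4.5

Step 2 — sample variances and covariances s[i,j] = (1/(n-1)) · Σ_k (x_{k,i} - mean_i) · (x_{k,j} - mean_j), with n-1 = 3:
  s[A,A] = ((-1.25)·(-1.25) + (0.75)·(0.75) + (1.75)·(1.75) + (-1.25)·(-1.25)) / 3 = 6.75/3 = 2.25
  s[A,B] = ((-1.25)·(1) + (0.75)·(0) + (1.75)·(2) + (-1.25)·(-3)) / 3 = 6/3 = 2
  s[A,C] = ((-1.25)·(-2.5) + (0.75)·(-0.5) + (1.75)·(3.5) + (-1.25)·(-0.5)) / 3 = 9.5/3 = 3.1667
  s[B,B] = ((1)·(1) + (0)·(0) + (2)·(2) + (-3)·(-3)) / 3 = 14/3 = 4.6667
  s[B,C] = ((1)·(-2.5) + (0)·(-0.5) + (2)·(3.5) + (-3)·(-0.5)) / 3 = 6/3 = 2
  s[C,C] = ((-2.5)·(-2.5) + (-0.5)·(-0.5) + (3.5)·(3.5) + (-0.5)·(-0.5)) / 3 = 19/3 = 6.3333
  Sample standard deviations s_i = √(s[i,i]):
  s(A) = √(2.25) = 1.5
  s(B) = √(4.6667) = 2.1602
  s(C) = √(6.3333) = 2.5166

Step 3 — r_{ij} = s_{ij} / (s_i · s_j):
  r[A,A] = 1 (diagonal).
  r[A,B] = 2 / (1.5 · 2.1602) = 2 / 3.2404 = 0.6172
  r[A,C] = 3.1667 / (1.5 · 2.5166) = 3.1667 / 3.7749 = 0.8389
  r[B,B] = 1 (diagonal).
  r[B,C] = 2 / (2.1602 · 2.5166) = 2 / 5.4365 = 0.3679
  r[C,C] = 1 (diagonal).

R is symmetric with unit diagonal. Assembling:

R = [[1, 0.6172, 0.8389],
 [0.6172, 1, 0.3679],
 [0.8389, 0.3679, 1]]


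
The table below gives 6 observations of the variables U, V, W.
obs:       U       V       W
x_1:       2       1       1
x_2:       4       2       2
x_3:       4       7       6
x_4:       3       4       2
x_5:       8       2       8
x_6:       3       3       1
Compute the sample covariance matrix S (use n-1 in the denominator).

Step 1 — column means:
  mean(U) = (2 + 4 + 4 + 3 + 8 + 3) / 6 = 24/6 = 4
  mean(V) = (1 + 2 + 7 + 4 + 2 + 3) / 6 = 19/6 = 3.1667
  mean(W) = (1 + 2 + 6 + 2 + 8 + 1) / 6 = 20/6 = 3.3333

Step 2 — sample covariance S[i,j] = (1/(n-1)) · Σ_k (x_{k,i} - mean_i) · (x_{k,j} - mean_j), with n-1 = 5.
  S[U,U] = ((-2)·(-2) + (0)·(0) + (0)·(0) + (-1)·(-1) + (4)·(4) + (-1)·(-1)) / 5 = 22/5 = 4.4
  S[U,V] = ((-2)·(-2.1667) + (0)·(-1.1667) + (0)·(3.8333) + (-1)·(0.8333) + (4)·(-1.1667) + (-1)·(-0.1667)) / 5 = -1/5 = -0.2
  S[U,W] = ((-2)·(-2.3333) + (0)·(-1.3333) + (0)·(2.6667) + (-1)·(-1.3333) + (4)·(4.6667) + (-1)·(-2.3333)) / 5 = 27/5 = 5.4
  S[V,V] = ((-2.1667)·(-2.1667) + (-1.1667)·(-1.1667) + (3.8333)·(3.8333) + (0.8333)·(0.8333) + (-1.1667)·(-1.1667) + (-0.1667)·(-0.1667)) / 5 = 22.8333/5 = 4.5667
  S[V,W] = ((-2.1667)·(-2.3333) + (-1.1667)·(-1.3333) + (3.8333)·(2.6667) + (0.8333)·(-1.3333) + (-1.1667)·(4.6667) + (-0.1667)·(-2.3333)) / 5 = 10.6667/5 = 2.1333
  S[W,W] = ((-2.3333)·(-2.3333) + (-1.3333)·(-1.3333) + (2.6667)·(2.6667) + (-1.3333)·(-1.3333) + (4.6667)·(4.6667) + (-2.3333)·(-2.3333)) / 5 = 43.3333/5 = 8.6667

S is symmetric (S[j,i] = S[i,j]). Assembling:

S = [[4.4, -0.2, 5.4],
 [-0.2, 4.5667, 2.1333],
 [5.4, 2.1333, 8.6667]]


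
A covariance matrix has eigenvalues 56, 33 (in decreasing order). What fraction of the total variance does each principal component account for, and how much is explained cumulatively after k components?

Step 1 — total variance = trace(Sigma) = Σ λ_i = 56 + 33 = 89.

Step 2 — fraction explained by component i = λ_i / Σ λ:
  PC1: 56/89 = 0.6292
  PC2: 33/89 = 0.3708

Step 3 — cumulative fraction after k components = (λ_1 + ... + λ_k) / Σ λ:
  k = 1: 56/89 = 0.6292
  k = 2: (56 + 33)/89 = 89/89 = 1

Summary (fraction, with percent):

explained: PC1 0.6292 (62.92%), PC2 0.3708 (37.08%);  cumulative: 0.6292, 1


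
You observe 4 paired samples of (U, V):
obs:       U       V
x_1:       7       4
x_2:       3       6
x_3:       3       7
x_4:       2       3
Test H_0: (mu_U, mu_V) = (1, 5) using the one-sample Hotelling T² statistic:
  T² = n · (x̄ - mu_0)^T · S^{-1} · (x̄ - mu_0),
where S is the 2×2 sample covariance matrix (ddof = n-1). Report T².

Step 1 — sample mean vector:
  mean(U) = (7 + 3 + 3 + 2) / 4 = 15/4 = 3.75
  mean(V) = (4 + 6 + 7 + 3) / 4 = 20/4 = 5
  x̄ = (3.75, 5),  deviation x̄ - mu_0 = (3.75, 5) - (1, 5) = (2.75, 0).

Step 2 — sample covariance matrix, S[i,j] = (1/(n-1)) · Σ_k (x_{k,i} - mean_i) · (x_{k,j} - mean_j), divisor n-1 = 3:
  S[U,U] = ((3.25)·(3.25) + (-0.75)·(-0.75) + (-0.75)·(-0.75) + (-1.75)·(-1.75)) / 3 = 14.75/3 = 4.9167
  S[U,V] = ((3.25)·(-1) + (-0.75)·(1) + (-0.75)·(2) + (-1.75)·(-2)) / 3 = -2/3 = -0.6667
  S[V,V] = ((-1)·(-1) + (1)·(1) + (2)·(2) + (-2)·(-2)) / 3 = 10/3 = 3.3333
  S = [[4.9167, -0.6667],
 [-0.6667, 3.3333]].

Step 3 — invert S. det(S) = 4.9167·3.3333 - (-0.6667)² = 15.9444.
  S^{-1} = (1/det) · [[d, -b], [-b, a]] = [[0.2091, 0.0418],
 [0.0418, 0.3084]].

Step 4 — quadratic form (x̄ - mu_0)^T · S^{-1} · (x̄ - mu_0):
  S^{-1} · (x̄ - mu_0) = (0.5749, 0.115),
  (x̄ - mu_0)^T · [...] = (2.75)·(0.5749) + (0)·(0.115) = 1.581.

Step 5 — scale by n: T² = 4 · 1.581 = 6.324.

T² ≈ 6.324


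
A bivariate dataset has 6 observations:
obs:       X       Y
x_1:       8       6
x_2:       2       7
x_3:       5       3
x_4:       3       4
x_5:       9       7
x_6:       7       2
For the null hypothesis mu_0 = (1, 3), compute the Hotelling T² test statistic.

Step 1 — sample mean vector:
  mean(X) = (8 + 2 + 5 + 3 + 9 + 7) / 6 = 34/6 = 5.6667
  mean(Y) = (6 + 7 + 3 + 4 + 7 + 2) / 6 = 29/6 = 4.8333
  x̄ = (5.6667, 4.8333),  deviation x̄ - mu_0 = (5.6667, 4.8333) - (1, 3) = (4.6667, 1.8333).

Step 2 — sample covariance matrix, S[i,j] = (1/(n-1)) · Σ_k (x_{k,i} - mean_i) · (x_{k,j} - mean_j), divisor n-1 = 5:
  S[X,X] = ((2.3333)·(2.3333) + (-3.6667)·(-3.6667) + (-0.6667)·(-0.6667) + (-2.6667)·(-2.6667) + (3.3333)·(3.3333) + (1.3333)·(1.3333)) / 5 = 39.3333/5 = 7.8667
  S[X,Y] = ((2.3333)·(1.1667) + (-3.6667)·(2.1667) + (-0.6667)·(-1.8333) + (-2.6667)·(-0.8333) + (3.3333)·(2.1667) + (1.3333)·(-2.8333)) / 5 = 1.6667/5 = 0.3333
  S[Y,Y] = ((1.1667)·(1.1667) + (2.1667)·(2.1667) + (-1.8333)·(-1.8333) + (-0.8333)·(-0.8333) + (2.1667)·(2.1667) + (-2.8333)·(-2.8333)) / 5 = 22.8333/5 = 4.5667
  S = [[7.8667, 0.3333],
 [0.3333, 4.5667]].

Step 3 — invert S. det(S) = 7.8667·4.5667 - (0.3333)² = 35.8133.
  S^{-1} = (1/det) · [[d, -b], [-b, a]] = [[0.1275, -0.0093],
 [-0.0093, 0.2197]].

Step 4 — quadratic form (x̄ - mu_0)^T · S^{-1} · (x̄ - mu_0):
  S^{-1} · (x̄ - mu_0) = (0.578, 0.3593),
  (x̄ - mu_0)^T · [...] = (4.6667)·(0.578) + (1.8333)·(0.3593) = 3.356.

Step 5 — scale by n: T² = 6 · 3.356 = 20.1359.

T² ≈ 20.1359


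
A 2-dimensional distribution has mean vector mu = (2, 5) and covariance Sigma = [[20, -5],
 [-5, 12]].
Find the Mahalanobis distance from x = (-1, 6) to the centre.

Step 1 — centre the observation: (x - mu) = (-3, 1).

Step 2 — invert Sigma. det(Sigma) = 20·12 - (-5)² = 215.
  Sigma^{-1} = (1/det) · [[d, -b], [-b, a]] = [[0.0558, 0.0233],
 [0.0233, 0.093]].

Step 3 — form the quadratic (x - mu)^T · Sigma^{-1} · (x - mu):
  Sigma^{-1} · (x - mu) = (-0.1442, 0.0233).
  (x - mu)^T · [Sigma^{-1} · (x - mu)] = (-3)·(-0.1442) + (1)·(0.0233) = 0.4558.

Step 4 — take square root: d = √(0.4558) ≈ 0.6751.

d(x, mu) = √(0.4558) ≈ 0.6751


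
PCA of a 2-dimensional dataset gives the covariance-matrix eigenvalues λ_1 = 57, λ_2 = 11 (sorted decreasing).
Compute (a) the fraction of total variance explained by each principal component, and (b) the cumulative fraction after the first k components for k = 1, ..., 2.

Step 1 — total variance = trace(Sigma) = Σ λ_i = 57 + 11 = 68.

Step 2 — fraction explained by component i = λ_i / Σ λ:
  PC1: 57/68 = 0.8382
  PC2: 11/68 = 0.1618

Step 3 — cumulative fraction after k components = (λ_1 + ... + λ_k) / Σ λ:
  k = 1: 57/68 = 0.8382
  k = 2: (57 + 11)/68 = 68/68 = 1

Summary (fraction, with percent):

explained: PC1 0.8382 (83.82%), PC2 0.1618 (16.18%);  cumulative: 0.8382, 1


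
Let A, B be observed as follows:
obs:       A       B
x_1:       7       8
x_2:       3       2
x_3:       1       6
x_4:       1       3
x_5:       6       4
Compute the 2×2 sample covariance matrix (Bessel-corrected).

Step 1 — column means:
  mean(A) = (7 + 3 + 1 + 1 + 6) / 5 = 18/5 = 3.6
  mean(B) = (8 + 2 + 6 + 3 + 4) / 5 = 23/5 = 4.6

Step 2 — sample covariance S[i,j] = (1/(n-1)) · Σ_k (x_{k,i} - mean_i) · (x_{k,j} - mean_j), with n-1 = 4.
  S[A,A] = ((3.4)·(3.4) + (-0.6)·(-0.6) + (-2.6)·(-2.6) + (-2.6)·(-2.6) + (2.4)·(2.4)) / 4 = 31.2/4 = 7.8
  S[A,B] = ((3.4)·(3.4) + (-0.6)·(-2.6) + (-2.6)·(1.4) + (-2.6)·(-1.6) + (2.4)·(-0.6)) / 4 = 12.2/4 = 3.05
  S[B,B] = ((3.4)·(3.4) + (-2.6)·(-2.6) + (1.4)·(1.4) + (-1.6)·(-1.6) + (-0.6)·(-0.6)) / 4 = 23.2/4 = 5.8

S is symmetric (S[j,i] = S[i,j]). Assembling:

S = [[7.8, 3.05],
 [3.05, 5.8]]
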